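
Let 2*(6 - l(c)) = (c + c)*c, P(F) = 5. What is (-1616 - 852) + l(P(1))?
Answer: -2487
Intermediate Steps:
l(c) = 6 - c² (l(c) = 6 - (c + c)*c/2 = 6 - 2*c*c/2 = 6 - c²)
(-1616 - 852) + l(P(1)) = (-1616 - 852) + (6 - 1*5²) = -2468 + (6 - 1*25) = -2468 + (6 - 25) = -2468 - 19 = -2487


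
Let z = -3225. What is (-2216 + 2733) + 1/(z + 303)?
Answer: 1510673/2922 ≈ 517.00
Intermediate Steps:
(-2216 + 2733) + 1/(z + 303) = (-2216 + 2733) + 1/(-3225 + 303) = 517 + 1/(-2922) = 517 - 1/2922 = 1510673/2922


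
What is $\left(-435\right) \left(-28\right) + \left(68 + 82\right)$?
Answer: $12330$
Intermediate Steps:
$\left(-435\right) \left(-28\right) + \left(68 + 82\right) = 12180 + 150 = 12330$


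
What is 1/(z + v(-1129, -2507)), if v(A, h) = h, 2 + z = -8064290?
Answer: -1/8066799 ≈ -1.2396e-7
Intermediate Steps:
z = -8064292 (z = -2 - 8064290 = -8064292)
1/(z + v(-1129, -2507)) = 1/(-8064292 - 2507) = 1/(-8066799) = -1/8066799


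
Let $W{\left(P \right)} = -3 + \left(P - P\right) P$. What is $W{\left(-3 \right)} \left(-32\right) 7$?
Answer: $672$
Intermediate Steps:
$W{\left(P \right)} = -3$ ($W{\left(P \right)} = -3 + 0 P = -3 + 0 = -3$)
$W{\left(-3 \right)} \left(-32\right) 7 = \left(-3\right) \left(-32\right) 7 = 96 \cdot 7 = 672$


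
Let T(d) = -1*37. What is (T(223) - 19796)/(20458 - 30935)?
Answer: 19833/10477 ≈ 1.8930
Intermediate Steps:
T(d) = -37
(T(223) - 19796)/(20458 - 30935) = (-37 - 19796)/(20458 - 30935) = -19833/(-10477) = -19833*(-1/10477) = 19833/10477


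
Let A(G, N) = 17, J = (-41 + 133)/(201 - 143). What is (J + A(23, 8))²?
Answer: 290521/841 ≈ 345.45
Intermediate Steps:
J = 46/29 (J = 92/58 = 92*(1/58) = 46/29 ≈ 1.5862)
(J + A(23, 8))² = (46/29 + 17)² = (539/29)² = 290521/841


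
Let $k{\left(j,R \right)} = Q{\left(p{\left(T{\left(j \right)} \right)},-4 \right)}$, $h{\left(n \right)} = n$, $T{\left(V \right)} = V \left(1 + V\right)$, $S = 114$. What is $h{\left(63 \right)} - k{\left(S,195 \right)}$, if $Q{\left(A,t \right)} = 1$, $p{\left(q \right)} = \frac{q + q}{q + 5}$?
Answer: $62$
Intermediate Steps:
$p{\left(q \right)} = \frac{2 q}{5 + q}$
$k{\left(j,R \right)} = 1$
$h{\left(63 \right)} - k{\left(S,195 \right)} = 63 - 1 = 62$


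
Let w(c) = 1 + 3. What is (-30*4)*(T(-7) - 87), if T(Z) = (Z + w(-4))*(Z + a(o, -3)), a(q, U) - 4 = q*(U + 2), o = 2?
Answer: 8640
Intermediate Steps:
a(q, U) = 4 + q*(2 + U) (a(q, U) = 4 + q*(U + 2) = 4 + q*(2 + U))
w(c) = 4
T(Z) = (2 + Z)*(4 + Z) (T(Z) = (Z + 4)*(Z + (4 + 2*2 - 3*2)) = (4 + Z)*(Z + (4 + 4 - 6)) = (4 + Z)*(Z + 2) = (4 + Z)*(2 + Z) = (2 + Z)*(4 + Z))
(-30*4)*(T(-7) - 87) = (-30*4)*((8 + (-7)² + 6*(-7)) - 87) = -120*((8 + 49 - 42) - 87) = -120*(15 - 87) = -120*(-72) = 8640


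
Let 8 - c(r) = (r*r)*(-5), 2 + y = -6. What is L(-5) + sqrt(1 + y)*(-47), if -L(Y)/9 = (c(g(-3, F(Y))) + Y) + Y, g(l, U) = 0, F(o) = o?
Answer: 18 - 47*I*sqrt(7) ≈ 18.0 - 124.35*I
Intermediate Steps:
y = -8 (y = -2 - 6 = -8)
c(r) = 8 + 5*r**2 (c(r) = 8 - r*r*(-5) = 8 - r**2*(-5) = 8 - (-5)*r**2 = 8 + 5*r**2)
L(Y) = -72 - 18*Y (L(Y) = -9*(((8 + 5*0**2) + Y) + Y) = -9*(((8 + 5*0) + Y) + Y) = -9*(((8 + 0) + Y) + Y) = -9*((8 + Y) + Y) = -9*(8 + 2*Y) = -72 - 18*Y)
L(-5) + sqrt(1 + y)*(-47) = (-72 - 18*(-5)) + sqrt(1 - 8)*(-47) = (-72 + 90) + sqrt(-7)*(-47) = 18 + (I*sqrt(7))*(-47) = 18 - 47*I*sqrt(7)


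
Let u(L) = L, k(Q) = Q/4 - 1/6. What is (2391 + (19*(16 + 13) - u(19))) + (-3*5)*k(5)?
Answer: 11627/4 ≈ 2906.8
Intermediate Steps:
k(Q) = -⅙ + Q/4 (k(Q) = Q*(¼) - 1*⅙ = Q/4 - ⅙ = -⅙ + Q/4)
(2391 + (19*(16 + 13) - u(19))) + (-3*5)*k(5) = (2391 + (19*(16 + 13) - 1*19)) + (-3*5)*(-⅙ + (¼)*5) = (2391 + (19*29 - 19)) - 15*(-⅙ + 5/4) = (2391 + (551 - 19)) - 15*13/12 = (2391 + 532) - 65/4 = 2923 - 65/4 = 11627/4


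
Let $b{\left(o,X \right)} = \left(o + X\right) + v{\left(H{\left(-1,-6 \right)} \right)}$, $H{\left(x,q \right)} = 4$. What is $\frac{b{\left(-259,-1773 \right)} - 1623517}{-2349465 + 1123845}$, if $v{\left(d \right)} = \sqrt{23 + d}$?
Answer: $\frac{1625549}{1225620} - \frac{\sqrt{3}}{408540} \approx 1.3263$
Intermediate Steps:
$b{\left(o,X \right)} = X + o + 3 \sqrt{3}$ ($b{\left(o,X \right)} = \left(o + X\right) + \sqrt{23 + 4} = \left(X + o\right) + \sqrt{27} = \left(X + o\right) + 3 \sqrt{3} = X + o + 3 \sqrt{3}$)
$\frac{b{\left(-259,-1773 \right)} - 1623517}{-2349465 + 1123845} = \frac{\left(-1773 - 259 + 3 \sqrt{3}\right) - 1623517}{-2349465 + 1123845} = \frac{\left(-2032 + 3 \sqrt{3}\right) - 1623517}{-1225620} = \left(-1625549 + 3 \sqrt{3}\right) \left(- \frac{1}{1225620}\right) = \frac{1625549}{1225620} - \frac{\sqrt{3}}{408540}$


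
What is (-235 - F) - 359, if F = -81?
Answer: -513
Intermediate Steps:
(-235 - F) - 359 = (-235 - 1*(-81)) - 359 = (-235 + 81) - 359 = -154 - 359 = -513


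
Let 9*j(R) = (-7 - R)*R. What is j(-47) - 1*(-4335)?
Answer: 37135/9 ≈ 4126.1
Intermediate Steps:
j(R) = R*(-7 - R)/9 (j(R) = ((-7 - R)*R)/9 = (R*(-7 - R))/9 = R*(-7 - R)/9)
j(-47) - 1*(-4335) = -⅑*(-47)*(7 - 47) - 1*(-4335) = -⅑*(-47)*(-40) + 4335 = -1880/9 + 4335 = 37135/9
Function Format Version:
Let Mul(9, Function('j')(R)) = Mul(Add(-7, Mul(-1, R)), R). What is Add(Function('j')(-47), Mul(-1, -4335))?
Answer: Rational(37135, 9) ≈ 4126.1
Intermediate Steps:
Function('j')(R) = Mul(Rational(1, 9), R, Add(-7, Mul(-1, R))) (Function('j')(R) = Mul(Rational(1, 9), Mul(Add(-7, Mul(-1, R)), R)) = Mul(Rational(1, 9), Mul(R, Add(-7, Mul(-1, R)))) = Mul(Rational(1, 9), R, Add(-7, Mul(-1, R))))
Add(Function('j')(-47), Mul(-1, -4335)) = Add(Mul(Rational(-1, 9), -47, Add(7, -47)), Mul(-1, -4335)) = Add(Mul(Rational(-1, 9), -47, -40), 4335) = Add(Rational(-1880, 9), 4335) = Rational(37135, 9)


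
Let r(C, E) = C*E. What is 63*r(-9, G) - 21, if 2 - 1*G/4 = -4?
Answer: -13629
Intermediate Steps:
G = 24 (G = 8 - 4*(-4) = 8 + 16 = 24)
63*r(-9, G) - 21 = 63*(-9*24) - 21 = 63*(-216) - 21 = -13608 - 21 = -13629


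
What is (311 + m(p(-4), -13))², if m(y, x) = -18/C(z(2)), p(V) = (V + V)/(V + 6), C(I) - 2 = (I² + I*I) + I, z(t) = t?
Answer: 383161/4 ≈ 95790.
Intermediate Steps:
C(I) = 2 + I + 2*I² (C(I) = 2 + ((I² + I*I) + I) = 2 + ((I² + I²) + I) = 2 + (2*I² + I) = 2 + (I + 2*I²) = 2 + I + 2*I²)
p(V) = 2*V/(6 + V) (p(V) = (2*V)/(6 + V) = 2*V/(6 + V))
m(y, x) = -3/2 (m(y, x) = -18/(2 + 2 + 2*2²) = -18/(2 + 2 + 2*4) = -18/(2 + 2 + 8) = -18/12 = -18*1/12 = -3/2)
(311 + m(p(-4), -13))² = (311 - 3/2)² = (619/2)² = 383161/4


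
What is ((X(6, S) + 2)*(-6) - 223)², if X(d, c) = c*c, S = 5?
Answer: 148225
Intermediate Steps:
X(d, c) = c²
((X(6, S) + 2)*(-6) - 223)² = ((5² + 2)*(-6) - 223)² = ((25 + 2)*(-6) - 223)² = (27*(-6) - 223)² = (-162 - 223)² = (-385)² = 148225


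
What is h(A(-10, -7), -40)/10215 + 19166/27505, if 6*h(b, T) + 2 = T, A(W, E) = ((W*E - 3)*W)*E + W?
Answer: 39117631/56192715 ≈ 0.69613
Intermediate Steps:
A(W, E) = W + E*W*(-3 + E*W) (A(W, E) = ((E*W - 3)*W)*E + W = ((-3 + E*W)*W)*E + W = (W*(-3 + E*W))*E + W = E*W*(-3 + E*W) + W = W + E*W*(-3 + E*W))
h(b, T) = -1/3 + T/6
h(A(-10, -7), -40)/10215 + 19166/27505 = (-1/3 + (1/6)*(-40))/10215 + 19166/27505 = (-1/3 - 20/3)*(1/10215) + 19166*(1/27505) = -7*1/10215 + 19166/27505 = -7/10215 + 19166/27505 = 39117631/56192715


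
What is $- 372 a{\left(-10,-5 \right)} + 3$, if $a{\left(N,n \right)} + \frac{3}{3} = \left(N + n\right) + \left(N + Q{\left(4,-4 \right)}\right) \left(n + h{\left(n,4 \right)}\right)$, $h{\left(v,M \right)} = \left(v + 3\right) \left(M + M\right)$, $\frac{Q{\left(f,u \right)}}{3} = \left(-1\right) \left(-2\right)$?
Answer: $-25293$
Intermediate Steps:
$Q{\left(f,u \right)} = 6$ ($Q{\left(f,u \right)} = 3 \left(\left(-1\right) \left(-2\right)\right) = 3 \cdot 2 = 6$)
$h{\left(v,M \right)} = 2 M \left(3 + v\right)$ ($h{\left(v,M \right)} = \left(3 + v\right) 2 M = 2 M \left(3 + v\right)$)
$a{\left(N,n \right)} = -1 + N + n + \left(6 + N\right) \left(24 + 9 n\right)$ ($a{\left(N,n \right)} = -1 + \left(\left(N + n\right) + \left(N + 6\right) \left(n + 2 \cdot 4 \left(3 + n\right)\right)\right) = -1 + \left(\left(N + n\right) + \left(6 + N\right) \left(n + \left(24 + 8 n\right)\right)\right) = -1 + \left(\left(N + n\right) + \left(6 + N\right) \left(24 + 9 n\right)\right) = -1 + \left(N + n + \left(6 + N\right) \left(24 + 9 n\right)\right) = -1 + N + n + \left(6 + N\right) \left(24 + 9 n\right)$)
$- 372 a{\left(-10,-5 \right)} + 3 = - 372 \left(143 + 25 \left(-10\right) + 55 \left(-5\right) + 9 \left(-10\right) \left(-5\right)\right) + 3 = - 372 \left(143 - 250 - 275 + 450\right) + 3 = \left(-372\right) 68 + 3 = -25296 + 3 = -25293$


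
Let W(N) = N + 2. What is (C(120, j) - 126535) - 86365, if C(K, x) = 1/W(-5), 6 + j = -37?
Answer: -638701/3 ≈ -2.1290e+5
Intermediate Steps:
j = -43 (j = -6 - 37 = -43)
W(N) = 2 + N
C(K, x) = -⅓ (C(K, x) = 1/(2 - 5) = 1/(-3) = -⅓)
(C(120, j) - 126535) - 86365 = (-⅓ - 126535) - 86365 = -379606/3 - 86365 = -638701/3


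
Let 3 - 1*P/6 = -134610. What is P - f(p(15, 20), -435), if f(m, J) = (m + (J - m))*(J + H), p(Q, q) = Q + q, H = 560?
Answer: 862053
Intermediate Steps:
P = 807678 (P = 18 - 6*(-134610) = 18 + 807660 = 807678)
f(m, J) = J*(560 + J) (f(m, J) = (m + (J - m))*(J + 560) = J*(560 + J))
P - f(p(15, 20), -435) = 807678 - (-435)*(560 - 435) = 807678 - (-435)*125 = 807678 - 1*(-54375) = 807678 + 54375 = 862053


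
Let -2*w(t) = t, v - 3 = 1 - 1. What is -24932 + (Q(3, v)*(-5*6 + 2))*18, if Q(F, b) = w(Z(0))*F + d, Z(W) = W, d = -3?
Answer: -23420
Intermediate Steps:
v = 3 (v = 3 + (1 - 1) = 3 + 0 = 3)
w(t) = -t/2
Q(F, b) = -3 (Q(F, b) = (-½*0)*F - 3 = 0*F - 3 = 0 - 3 = -3)
-24932 + (Q(3, v)*(-5*6 + 2))*18 = -24932 - 3*(-5*6 + 2)*18 = -24932 - 3*(-30 + 2)*18 = -24932 - 3*(-28)*18 = -24932 + 84*18 = -24932 + 1512 = -23420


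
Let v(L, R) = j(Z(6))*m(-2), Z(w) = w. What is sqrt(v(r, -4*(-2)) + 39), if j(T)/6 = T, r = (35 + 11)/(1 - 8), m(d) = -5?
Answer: I*sqrt(141) ≈ 11.874*I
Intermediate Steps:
r = -46/7 (r = 46/(-7) = 46*(-1/7) = -46/7 ≈ -6.5714)
j(T) = 6*T
v(L, R) = -180 (v(L, R) = (6*6)*(-5) = 36*(-5) = -180)
sqrt(v(r, -4*(-2)) + 39) = sqrt(-180 + 39) = sqrt(-141) = I*sqrt(141)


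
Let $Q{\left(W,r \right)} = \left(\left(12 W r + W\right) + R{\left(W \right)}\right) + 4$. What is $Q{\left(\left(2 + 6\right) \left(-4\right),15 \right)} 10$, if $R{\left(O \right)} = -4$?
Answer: $-57920$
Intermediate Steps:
$Q{\left(W,r \right)} = W + 12 W r$ ($Q{\left(W,r \right)} = \left(\left(12 W r + W\right) - 4\right) + 4 = \left(\left(W + 12 W r\right) - 4\right) + 4 = \left(-4 + W + 12 W r\right) + 4 = W + 12 W r$)
$Q{\left(\left(2 + 6\right) \left(-4\right),15 \right)} 10 = \left(2 + 6\right) \left(-4\right) \left(1 + 12 \cdot 15\right) 10 = 8 \left(-4\right) \left(1 + 180\right) 10 = \left(-32\right) 181 \cdot 10 = \left(-5792\right) 10 = -57920$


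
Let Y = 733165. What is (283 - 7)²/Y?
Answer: 76176/733165 ≈ 0.10390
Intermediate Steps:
(283 - 7)²/Y = (283 - 7)²/733165 = 276²*(1/733165) = 76176*(1/733165) = 76176/733165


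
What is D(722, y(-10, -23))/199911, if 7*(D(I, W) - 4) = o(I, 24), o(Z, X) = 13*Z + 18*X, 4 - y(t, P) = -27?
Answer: 3282/466459 ≈ 0.0070360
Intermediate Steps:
y(t, P) = 31 (y(t, P) = 4 - 1*(-27) = 4 + 27 = 31)
D(I, W) = 460/7 + 13*I/7 (D(I, W) = 4 + (13*I + 18*24)/7 = 4 + (13*I + 432)/7 = 4 + (432 + 13*I)/7 = 4 + (432/7 + 13*I/7) = 460/7 + 13*I/7)
D(722, y(-10, -23))/199911 = (460/7 + (13/7)*722)/199911 = (460/7 + 9386/7)*(1/199911) = (9846/7)*(1/199911) = 3282/466459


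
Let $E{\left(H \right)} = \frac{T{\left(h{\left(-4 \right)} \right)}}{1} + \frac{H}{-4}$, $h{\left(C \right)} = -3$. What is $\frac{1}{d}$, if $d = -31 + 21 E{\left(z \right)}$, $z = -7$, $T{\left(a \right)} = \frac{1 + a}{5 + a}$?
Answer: $- \frac{4}{61} \approx -0.065574$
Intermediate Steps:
$T{\left(a \right)} = \frac{1 + a}{5 + a}$
$E{\left(H \right)} = -1 - \frac{H}{4}$ ($E{\left(H \right)} = \frac{\frac{1}{5 - 3} \left(1 - 3\right)}{1} + \frac{H}{-4} = \frac{1}{2} \left(-2\right) 1 + H \left(- \frac{1}{4}\right) = \frac{1}{2} \left(-2\right) 1 - \frac{H}{4} = \left(-1\right) 1 - \frac{H}{4} = -1 - \frac{H}{4}$)
$d = - \frac{61}{4}$ ($d = -31 + 21 \left(-1 - - \frac{7}{4}\right) = -31 + 21 \left(-1 + \frac{7}{4}\right) = -31 + 21 \cdot \frac{3}{4} = -31 + \frac{63}{4} = - \frac{61}{4} \approx -15.25$)
$\frac{1}{d} = \frac{1}{- \frac{61}{4}} = - \frac{4}{61}$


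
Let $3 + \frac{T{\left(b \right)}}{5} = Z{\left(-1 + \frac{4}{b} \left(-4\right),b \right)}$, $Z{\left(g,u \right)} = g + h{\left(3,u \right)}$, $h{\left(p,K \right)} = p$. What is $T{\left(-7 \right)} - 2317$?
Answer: $- \frac{16174}{7} \approx -2310.6$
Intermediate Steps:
$Z{\left(g,u \right)} = 3 + g$ ($Z{\left(g,u \right)} = g + 3 = 3 + g$)
$T{\left(b \right)} = -5 - \frac{80}{b}$ ($T{\left(b \right)} = -15 + 5 \left(3 + \left(-1 + \frac{4}{b} \left(-4\right)\right)\right) = -15 + 5 \left(3 - \left(1 + \frac{16}{b}\right)\right) = -15 + 5 \left(2 - \frac{16}{b}\right) = -15 + \left(10 - \frac{80}{b}\right) = -5 - \frac{80}{b}$)
$T{\left(-7 \right)} - 2317 = \left(-5 - \frac{80}{-7}\right) - 2317 = \left(-5 - - \frac{80}{7}\right) - 2317 = \left(-5 + \frac{80}{7}\right) - 2317 = \frac{45}{7} - 2317 = - \frac{16174}{7}$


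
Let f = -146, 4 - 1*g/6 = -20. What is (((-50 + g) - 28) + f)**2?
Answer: 6400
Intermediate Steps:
g = 144 (g = 24 - 6*(-20) = 24 + 120 = 144)
(((-50 + g) - 28) + f)**2 = (((-50 + 144) - 28) - 146)**2 = ((94 - 28) - 146)**2 = (66 - 146)**2 = (-80)**2 = 6400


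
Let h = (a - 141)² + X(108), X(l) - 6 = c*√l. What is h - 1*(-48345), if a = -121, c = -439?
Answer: 116995 - 2634*√3 ≈ 1.1243e+5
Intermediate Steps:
X(l) = 6 - 439*√l
h = 68650 - 2634*√3 (h = (-121 - 141)² + (6 - 2634*√3) = (-262)² + (6 - 2634*√3) = 68644 + (6 - 2634*√3) = 68650 - 2634*√3 ≈ 64088.)
h - 1*(-48345) = (68650 - 2634*√3) - 1*(-48345) = (68650 - 2634*√3) + 48345 = 116995 - 2634*√3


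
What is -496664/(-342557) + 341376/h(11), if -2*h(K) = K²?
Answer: -233821380520/41449397 ≈ -5641.1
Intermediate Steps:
h(K) = -K²/2
-496664/(-342557) + 341376/h(11) = -496664/(-342557) + 341376/((-½*11²)) = -496664*(-1/342557) + 341376/((-½*121)) = 496664/342557 + 341376/(-121/2) = 496664/342557 + 341376*(-2/121) = 496664/342557 - 682752/121 = -233821380520/41449397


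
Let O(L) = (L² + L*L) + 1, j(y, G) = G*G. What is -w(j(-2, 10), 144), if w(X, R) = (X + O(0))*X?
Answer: -10100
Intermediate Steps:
j(y, G) = G²
O(L) = 1 + 2*L² (O(L) = (L² + L²) + 1 = 2*L² + 1 = 1 + 2*L²)
w(X, R) = X*(1 + X) (w(X, R) = (X + (1 + 2*0²))*X = (X + (1 + 2*0))*X = (X + (1 + 0))*X = (X + 1)*X = (1 + X)*X = X*(1 + X))
-w(j(-2, 10), 144) = -10²*(1 + 10²) = -100*(1 + 100) = -100*101 = -1*10100 = -10100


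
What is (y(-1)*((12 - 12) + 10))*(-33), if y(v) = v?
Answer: 330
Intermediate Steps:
(y(-1)*((12 - 12) + 10))*(-33) = -((12 - 12) + 10)*(-33) = -(0 + 10)*(-33) = -1*10*(-33) = -10*(-33) = 330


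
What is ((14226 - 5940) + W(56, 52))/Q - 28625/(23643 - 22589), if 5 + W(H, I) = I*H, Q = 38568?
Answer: -182035263/6775112 ≈ -26.868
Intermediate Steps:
W(H, I) = -5 + H*I (W(H, I) = -5 + I*H = -5 + H*I)
((14226 - 5940) + W(56, 52))/Q - 28625/(23643 - 22589) = ((14226 - 5940) + (-5 + 56*52))/38568 - 28625/(23643 - 22589) = (8286 + (-5 + 2912))*(1/38568) - 28625/1054 = (8286 + 2907)*(1/38568) - 28625*1/1054 = 11193*(1/38568) - 28625/1054 = 3731/12856 - 28625/1054 = -182035263/6775112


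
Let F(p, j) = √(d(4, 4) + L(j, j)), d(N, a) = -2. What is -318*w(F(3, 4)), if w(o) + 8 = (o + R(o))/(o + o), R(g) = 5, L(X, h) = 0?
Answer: 2385 + 795*I*√2/2 ≈ 2385.0 + 562.15*I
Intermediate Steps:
F(p, j) = I*√2 (F(p, j) = √(-2 + 0) = √(-2) = I*√2)
w(o) = -8 + (5 + o)/(2*o) (w(o) = -8 + (o + 5)/(o + o) = -8 + (5 + o)/((2*o)) = -8 + (5 + o)*(1/(2*o)) = -8 + (5 + o)/(2*o))
-318*w(F(3, 4)) = -795*(1 - 3*I*√2)/(I*√2) = -795*(-I*√2/2)*(1 - 3*I*√2) = -(-795)*I*√2*(1 - 3*I*√2)/2 = 795*I*√2*(1 - 3*I*√2)/2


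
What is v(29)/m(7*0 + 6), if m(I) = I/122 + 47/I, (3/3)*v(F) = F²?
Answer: 307806/2885 ≈ 106.69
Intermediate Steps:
v(F) = F²
m(I) = 47/I + I/122 (m(I) = I*(1/122) + 47/I = I/122 + 47/I = 47/I + I/122)
v(29)/m(7*0 + 6) = 29²/(47/(7*0 + 6) + (7*0 + 6)/122) = 841/(47/(0 + 6) + (0 + 6)/122) = 841/(47/6 + (1/122)*6) = 841/(47*(⅙) + 3/61) = 841/(47/6 + 3/61) = 841/(2885/366) = 841*(366/2885) = 307806/2885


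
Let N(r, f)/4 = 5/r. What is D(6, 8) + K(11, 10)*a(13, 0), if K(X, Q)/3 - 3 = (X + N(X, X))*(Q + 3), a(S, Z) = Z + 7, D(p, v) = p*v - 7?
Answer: 39637/11 ≈ 3603.4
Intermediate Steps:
N(r, f) = 20/r (N(r, f) = 4*(5/r) = 20/r)
D(p, v) = -7 + p*v
a(S, Z) = 7 + Z
K(X, Q) = 9 + 3*(3 + Q)*(X + 20/X) (K(X, Q) = 9 + 3*((X + 20/X)*(Q + 3)) = 9 + 3*((X + 20/X)*(3 + Q)) = 9 + 3*((3 + Q)*(X + 20/X)) = 9 + 3*(3 + Q)*(X + 20/X))
D(6, 8) + K(11, 10)*a(13, 0) = (-7 + 6*8) + (3*(60 + 20*10 + 11*(3 + 3*11 + 10*11))/11)*(7 + 0) = (-7 + 48) + (3*(1/11)*(60 + 200 + 11*(3 + 33 + 110)))*7 = 41 + (3*(1/11)*(60 + 200 + 11*146))*7 = 41 + (3*(1/11)*(60 + 200 + 1606))*7 = 41 + (3*(1/11)*1866)*7 = 41 + (5598/11)*7 = 41 + 39186/11 = 39637/11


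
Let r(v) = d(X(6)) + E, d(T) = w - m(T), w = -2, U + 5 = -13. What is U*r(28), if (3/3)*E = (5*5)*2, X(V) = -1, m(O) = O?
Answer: -882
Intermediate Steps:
U = -18 (U = -5 - 13 = -18)
d(T) = -2 - T
E = 50 (E = (5*5)*2 = 25*2 = 50)
r(v) = 49 (r(v) = (-2 - 1*(-1)) + 50 = (-2 + 1) + 50 = -1 + 50 = 49)
U*r(28) = -18*49 = -882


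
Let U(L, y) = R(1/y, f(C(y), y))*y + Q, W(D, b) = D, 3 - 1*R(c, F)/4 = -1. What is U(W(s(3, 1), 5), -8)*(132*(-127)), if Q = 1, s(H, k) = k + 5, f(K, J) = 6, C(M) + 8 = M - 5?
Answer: 2129028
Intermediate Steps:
C(M) = -13 + M (C(M) = -8 + (M - 5) = -8 + (-5 + M) = -13 + M)
s(H, k) = 5 + k
R(c, F) = 16 (R(c, F) = 12 - 4*(-1) = 12 + 4 = 16)
U(L, y) = 1 + 16*y (U(L, y) = 16*y + 1 = 1 + 16*y)
U(W(s(3, 1), 5), -8)*(132*(-127)) = (1 + 16*(-8))*(132*(-127)) = (1 - 128)*(-16764) = -127*(-16764) = 2129028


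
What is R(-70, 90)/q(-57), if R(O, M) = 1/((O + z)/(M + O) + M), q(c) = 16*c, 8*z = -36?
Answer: -5/393414 ≈ -1.2709e-5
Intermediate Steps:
z = -9/2 (z = (1/8)*(-36) = -9/2 ≈ -4.5000)
R(O, M) = 1/(M + (-9/2 + O)/(M + O)) (R(O, M) = 1/((O - 9/2)/(M + O) + M) = 1/((-9/2 + O)/(M + O) + M) = 1/(M + (-9/2 + O)/(M + O)))
R(-70, 90)/q(-57) = (2*(90 - 70)/(-9 + 2*(-70) + 2*90**2 + 2*90*(-70)))/((16*(-57))) = (2*20/(-9 - 140 + 2*8100 - 12600))/(-912) = (2*20/(-9 - 140 + 16200 - 12600))*(-1/912) = (2*20/3451)*(-1/912) = (2*(1/3451)*20)*(-1/912) = (40/3451)*(-1/912) = -5/393414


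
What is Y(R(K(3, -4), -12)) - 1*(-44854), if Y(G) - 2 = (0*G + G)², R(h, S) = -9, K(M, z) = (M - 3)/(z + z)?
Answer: 44937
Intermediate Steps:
K(M, z) = (-3 + M)/(2*z) (K(M, z) = (-3 + M)/((2*z)) = (-3 + M)*(1/(2*z)) = (-3 + M)/(2*z))
Y(G) = 2 + G² (Y(G) = 2 + (0*G + G)² = 2 + (0 + G)² = 2 + G²)
Y(R(K(3, -4), -12)) - 1*(-44854) = (2 + (-9)²) - 1*(-44854) = (2 + 81) + 44854 = 83 + 44854 = 44937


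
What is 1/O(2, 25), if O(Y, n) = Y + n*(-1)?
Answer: -1/23 ≈ -0.043478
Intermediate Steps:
O(Y, n) = Y - n
1/O(2, 25) = 1/(2 - 1*25) = 1/(2 - 25) = 1/(-23) = -1/23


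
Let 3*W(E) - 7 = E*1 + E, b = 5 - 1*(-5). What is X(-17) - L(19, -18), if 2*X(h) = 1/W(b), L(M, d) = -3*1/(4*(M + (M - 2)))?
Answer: 11/144 ≈ 0.076389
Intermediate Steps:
b = 10 (b = 5 + 5 = 10)
L(M, d) = -3/(-8 + 8*M) (L(M, d) = -3*1/(4*(M + (-2 + M))) = -3*1/(4*(-2 + 2*M)) = -3/(-8 + 8*M))
W(E) = 7/3 + 2*E/3 (W(E) = 7/3 + (E*1 + E)/3 = 7/3 + (E + E)/3 = 7/3 + (2*E)/3 = 7/3 + 2*E/3)
X(h) = 1/18 (X(h) = 1/(2*(7/3 + (2/3)*10)) = 1/(2*(7/3 + 20/3)) = (1/2)/9 = (1/2)*(1/9) = 1/18)
X(-17) - L(19, -18) = 1/18 - (-3)/(-8 + 8*19) = 1/18 - (-3)/(-8 + 152) = 1/18 - (-3)/144 = 1/18 - 1*(-1/48) = 1/18 + 1/48 = 11/144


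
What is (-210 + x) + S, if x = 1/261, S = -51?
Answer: -68120/261 ≈ -261.00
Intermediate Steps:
x = 1/261 ≈ 0.0038314
(-210 + x) + S = (-210 + 1/261) - 51 = -54809/261 - 51 = -68120/261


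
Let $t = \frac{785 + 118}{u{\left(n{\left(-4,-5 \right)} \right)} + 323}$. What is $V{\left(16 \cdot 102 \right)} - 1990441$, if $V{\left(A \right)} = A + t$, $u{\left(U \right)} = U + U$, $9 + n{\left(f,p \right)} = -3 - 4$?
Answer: $- \frac{192914172}{97} \approx -1.9888 \cdot 10^{6}$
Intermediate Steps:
$n{\left(f,p \right)} = -16$ ($n{\left(f,p \right)} = -9 - 7 = -16$)
$u{\left(U \right)} = 2 U$
$t = \frac{301}{97}$ ($t = \frac{785 + 118}{2 \left(-16\right) + 323} = \frac{903}{-32 + 323} = \frac{903}{291} = 903 \cdot \frac{1}{291} = \frac{301}{97} \approx 3.1031$)
$V{\left(A \right)} = \frac{301}{97} + A$ ($V{\left(A \right)} = A + \frac{301}{97} = \frac{301}{97} + A$)
$V{\left(16 \cdot 102 \right)} - 1990441 = \left(\frac{301}{97} + 16 \cdot 102\right) - 1990441 = \left(\frac{301}{97} + 1632\right) - 1990441 = \frac{158605}{97} - 1990441 = - \frac{192914172}{97}$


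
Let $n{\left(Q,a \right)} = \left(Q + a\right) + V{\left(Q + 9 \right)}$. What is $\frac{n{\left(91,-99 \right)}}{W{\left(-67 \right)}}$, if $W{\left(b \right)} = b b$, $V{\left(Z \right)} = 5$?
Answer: $- \frac{3}{4489} \approx -0.0006683$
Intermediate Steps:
$n{\left(Q,a \right)} = 5 + Q + a$ ($n{\left(Q,a \right)} = \left(Q + a\right) + 5 = 5 + Q + a$)
$W{\left(b \right)} = b^{2}$
$\frac{n{\left(91,-99 \right)}}{W{\left(-67 \right)}} = \frac{5 + 91 - 99}{\left(-67\right)^{2}} = - \frac{3}{4489}$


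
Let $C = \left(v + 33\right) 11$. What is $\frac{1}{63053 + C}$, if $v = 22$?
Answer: $\frac{1}{63658} \approx 1.5709 \cdot 10^{-5}$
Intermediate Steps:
$C = 605$ ($C = \left(22 + 33\right) 11 = 55 \cdot 11 = 605$)
$\frac{1}{63053 + C} = \frac{1}{63053 + 605} = \frac{1}{63658}$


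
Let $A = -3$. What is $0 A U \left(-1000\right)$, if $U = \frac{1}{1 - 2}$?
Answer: $0$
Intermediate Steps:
$U = -1$ ($U = \frac{1}{-1} = -1$)
$0 A U \left(-1000\right) = 0 \left(-3\right) \left(-1\right) \left(-1000\right) = 0 \left(-1\right) \left(-1000\right) = 0 \left(-1000\right) = 0$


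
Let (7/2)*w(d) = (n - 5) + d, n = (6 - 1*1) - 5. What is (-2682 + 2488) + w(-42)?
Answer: -1452/7 ≈ -207.43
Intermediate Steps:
n = 0 (n = (6 - 1) - 5 = 5 - 5 = 0)
w(d) = -10/7 + 2*d/7 (w(d) = 2*((0 - 5) + d)/7 = 2*(-5 + d)/7 = -10/7 + 2*d/7)
(-2682 + 2488) + w(-42) = (-2682 + 2488) + (-10/7 + (2/7)*(-42)) = -194 + (-10/7 - 12) = -194 - 94/7 = -1452/7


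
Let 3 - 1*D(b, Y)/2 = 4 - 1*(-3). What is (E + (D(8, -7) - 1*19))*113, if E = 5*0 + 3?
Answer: -2712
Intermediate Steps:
D(b, Y) = -8 (D(b, Y) = 6 - 2*(4 - 1*(-3)) = 6 - 2*(4 + 3) = 6 - 2*7 = 6 - 14 = -8)
E = 3 (E = 0 + 3 = 3)
(E + (D(8, -7) - 1*19))*113 = (3 + (-8 - 1*19))*113 = (3 + (-8 - 19))*113 = (3 - 27)*113 = -24*113 = -2712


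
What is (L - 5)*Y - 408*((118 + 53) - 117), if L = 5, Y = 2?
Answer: -22032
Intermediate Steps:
(L - 5)*Y - 408*((118 + 53) - 117) = (5 - 5)*2 - 408*((118 + 53) - 117) = 0*2 - 408*(171 - 117) = 0 - 408*54 = 0 - 22032 = -22032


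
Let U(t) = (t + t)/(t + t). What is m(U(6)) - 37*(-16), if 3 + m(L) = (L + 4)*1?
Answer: 594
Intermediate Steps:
U(t) = 1 (U(t) = (2*t)/((2*t)) = (2*t)*(1/(2*t)) = 1)
m(L) = 1 + L (m(L) = -3 + (L + 4)*1 = -3 + (4 + L)*1 = -3 + (4 + L) = 1 + L)
m(U(6)) - 37*(-16) = (1 + 1) - 37*(-16) = 2 + 592 = 594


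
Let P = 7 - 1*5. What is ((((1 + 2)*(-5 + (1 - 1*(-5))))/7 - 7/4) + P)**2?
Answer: 361/784 ≈ 0.46046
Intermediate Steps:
P = 2 (P = 7 - 5 = 2)
((((1 + 2)*(-5 + (1 - 1*(-5))))/7 - 7/4) + P)**2 = ((((1 + 2)*(-5 + (1 - 1*(-5))))/7 - 7/4) + 2)**2 = (((3*(-5 + (1 + 5)))*(1/7) - 7*1/4) + 2)**2 = (((3*(-5 + 6))*(1/7) - 7/4) + 2)**2 = (((3*1)*(1/7) - 7/4) + 2)**2 = ((3*(1/7) - 7/4) + 2)**2 = ((3/7 - 7/4) + 2)**2 = (-37/28 + 2)**2 = (19/28)**2 = 361/784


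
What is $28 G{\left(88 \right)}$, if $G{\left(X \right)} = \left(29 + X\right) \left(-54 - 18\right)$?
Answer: $-235872$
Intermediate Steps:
$G{\left(X \right)} = -2088 - 72 X$ ($G{\left(X \right)} = \left(29 + X\right) \left(-72\right) = -2088 - 72 X$)
$28 G{\left(88 \right)} = 28 \left(-2088 - 6336\right) = 28 \left(-8424\right) = -235872$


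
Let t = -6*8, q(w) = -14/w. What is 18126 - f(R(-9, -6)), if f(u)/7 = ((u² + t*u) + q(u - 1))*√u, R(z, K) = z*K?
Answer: 18126 - 360318*√6/53 ≈ 1473.3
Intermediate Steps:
R(z, K) = K*z
t = -48
f(u) = 7*√u*(u² - 48*u - 14/(-1 + u)) (f(u) = 7*(((u² - 48*u) - 14/(u - 1))*√u) = 7*(((u² - 48*u) - 14/(-1 + u))*√u) = 7*((u² - 48*u - 14/(-1 + u))*√u) = 7*(√u*(u² - 48*u - 14/(-1 + u))) = 7*√u*(u² - 48*u - 14/(-1 + u)))
18126 - f(R(-9, -6)) = 18126 - 7*√(-6*(-9))*(-14 - (-6*(-9))*(-1 - 6*(-9))*(48 - (-6)*(-9)))/(-1 - 6*(-9)) = 18126 - 7*√54*(-14 - 1*54*(-1 + 54)*(48 - 1*54))/(-1 + 54) = 18126 - 7*3*√6*(-14 - 1*54*53*(48 - 54))/53 = 18126 - 7*3*√6*(-14 - 1*54*53*(-6))/53 = 18126 - 7*3*√6*(-14 + 17172)/53 = 18126 - 7*3*√6*17158/53 = 18126 - 360318*√6/53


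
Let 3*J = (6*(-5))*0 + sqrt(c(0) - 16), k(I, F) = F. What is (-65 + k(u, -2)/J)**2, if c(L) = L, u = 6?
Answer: 16891/4 - 195*I ≈ 4222.8 - 195.0*I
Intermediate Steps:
J = 4*I/3 (J = ((6*(-5))*0 + sqrt(0 - 16))/3 = (-30*0 + sqrt(-16))/3 = (0 + 4*I)/3 = (4*I)/3 = 4*I/3 ≈ 1.3333*I)
(-65 + k(u, -2)/J)**2 = (-65 - 2*(-3*I/4))**2 = (-65 - (-3)*I/2)**2 = (-65 + 3*I/2)**2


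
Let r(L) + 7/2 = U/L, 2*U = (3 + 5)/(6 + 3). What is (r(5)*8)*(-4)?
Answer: 4912/45 ≈ 109.16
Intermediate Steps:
U = 4/9 (U = ((3 + 5)/(6 + 3))/2 = (8/9)/2 = (8*(⅑))/2 = (½)*(8/9) = 4/9 ≈ 0.44444)
r(L) = -7/2 + 4/(9*L)
(r(5)*8)*(-4) = (((1/18)*(8 - 63*5)/5)*8)*(-4) = (((1/18)*(⅕)*(8 - 315))*8)*(-4) = (((1/18)*(⅕)*(-307))*8)*(-4) = -307/90*8*(-4) = -1228/45*(-4) = 4912/45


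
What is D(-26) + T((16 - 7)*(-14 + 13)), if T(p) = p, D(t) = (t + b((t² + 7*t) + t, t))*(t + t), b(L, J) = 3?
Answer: 1187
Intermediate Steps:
D(t) = 2*t*(3 + t) (D(t) = (t + 3)*(t + t) = (3 + t)*(2*t) = 2*t*(3 + t))
D(-26) + T((16 - 7)*(-14 + 13)) = 2*(-26)*(3 - 26) + (16 - 7)*(-14 + 13) = 2*(-26)*(-23) + 9*(-1) = 1196 - 9 = 1187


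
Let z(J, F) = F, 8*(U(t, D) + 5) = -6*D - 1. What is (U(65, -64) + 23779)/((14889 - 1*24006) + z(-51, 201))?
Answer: -63525/23776 ≈ -2.6718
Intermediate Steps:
U(t, D) = -41/8 - 3*D/4 (U(t, D) = -5 + (-6*D - 1)/8 = -5 + (-1 - 6*D)/8 = -5 + (-1/8 - 3*D/4) = -41/8 - 3*D/4)
(U(65, -64) + 23779)/((14889 - 1*24006) + z(-51, 201)) = ((-41/8 - 3/4*(-64)) + 23779)/((14889 - 1*24006) + 201) = ((-41/8 + 48) + 23779)/((14889 - 24006) + 201) = (343/8 + 23779)/(-9117 + 201) = (190575/8)/(-8916) = (190575/8)*(-1/8916) = -63525/23776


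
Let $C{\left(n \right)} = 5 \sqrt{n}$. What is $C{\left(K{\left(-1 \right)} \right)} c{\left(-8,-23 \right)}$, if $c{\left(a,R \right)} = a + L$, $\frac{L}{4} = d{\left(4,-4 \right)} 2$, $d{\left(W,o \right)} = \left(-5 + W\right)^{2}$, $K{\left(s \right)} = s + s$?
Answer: $0$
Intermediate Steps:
$K{\left(s \right)} = 2 s$
$L = 8$ ($L = 4 \left(-5 + 4\right)^{2} \cdot 2 = 4 \left(-1\right)^{2} \cdot 2 = 4 \cdot 1 \cdot 2 = 4 \cdot 2 = 8$)
$c{\left(a,R \right)} = 8 + a$ ($c{\left(a,R \right)} = a + 8 = 8 + a$)
$C{\left(K{\left(-1 \right)} \right)} c{\left(-8,-23 \right)} = 5 \sqrt{2 \left(-1\right)} \left(8 - 8\right) = 5 \sqrt{-2} \cdot 0 = 5 i \sqrt{2} \cdot 0 = 0$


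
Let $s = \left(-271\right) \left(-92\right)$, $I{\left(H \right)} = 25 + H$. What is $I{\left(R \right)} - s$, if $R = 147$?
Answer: $-24760$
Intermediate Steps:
$s = 24932$
$I{\left(R \right)} - s = \left(25 + 147\right) - 24932 = 172 - 24932 = -24760$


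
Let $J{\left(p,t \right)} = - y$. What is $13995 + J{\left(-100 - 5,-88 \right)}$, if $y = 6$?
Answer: $13989$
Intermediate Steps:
$J{\left(p,t \right)} = -6$ ($J{\left(p,t \right)} = \left(-1\right) 6 = -6$)
$13995 + J{\left(-100 - 5,-88 \right)} = 13995 - 6 = 13989$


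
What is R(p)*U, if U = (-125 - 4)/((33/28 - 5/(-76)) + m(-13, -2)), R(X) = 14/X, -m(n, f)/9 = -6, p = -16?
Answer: 120099/58780 ≈ 2.0432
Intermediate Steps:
m(n, f) = 54 (m(n, f) = -9*(-6) = 54)
U = -34314/14695 (U = (-125 - 4)/((33/28 - 5/(-76)) + 54) = -129/((33*(1/28) - 5*(-1/76)) + 54) = -129/((33/28 + 5/76) + 54) = -129/(331/266 + 54) = -129/14695/266 = -129*266/14695 = -34314/14695 ≈ -2.3351)
R(p)*U = (14/(-16))*(-34314/14695) = (14*(-1/16))*(-34314/14695) = -7/8*(-34314/14695) = 120099/58780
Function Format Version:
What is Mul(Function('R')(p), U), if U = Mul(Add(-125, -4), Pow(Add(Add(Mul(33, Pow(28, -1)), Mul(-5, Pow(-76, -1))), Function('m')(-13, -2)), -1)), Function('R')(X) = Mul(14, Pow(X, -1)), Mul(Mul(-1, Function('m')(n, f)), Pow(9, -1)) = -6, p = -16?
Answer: Rational(120099, 58780) ≈ 2.0432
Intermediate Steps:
Function('m')(n, f) = 54 (Function('m')(n, f) = Mul(-9, -6) = 54)
U = Rational(-34314, 14695) (U = Mul(Add(-125, -4), Pow(Add(Add(Mul(33, Pow(28, -1)), Mul(-5, Pow(-76, -1))), 54), -1)) = Mul(-129, Pow(Add(Add(Mul(33, Rational(1, 28)), Mul(-5, Rational(-1, 76))), 54), -1)) = Mul(-129, Pow(Add(Add(Rational(33, 28), Rational(5, 76)), 54), -1)) = Mul(-129, Pow(Add(Rational(331, 266), 54), -1)) = Mul(-129, Pow(Rational(14695, 266), -1)) = Mul(-129, Rational(266, 14695)) = Rational(-34314, 14695) ≈ -2.3351)
Mul(Function('R')(p), U) = Mul(Mul(14, Pow(-16, -1)), Rational(-34314, 14695)) = Mul(Mul(14, Rational(-1, 16)), Rational(-34314, 14695)) = Mul(Rational(-7, 8), Rational(-34314, 14695)) = Rational(120099, 58780)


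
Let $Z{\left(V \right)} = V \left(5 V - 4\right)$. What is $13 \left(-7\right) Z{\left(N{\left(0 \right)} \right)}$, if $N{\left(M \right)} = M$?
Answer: $0$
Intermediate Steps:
$Z{\left(V \right)} = V \left(-4 + 5 V\right)$
$13 \left(-7\right) Z{\left(N{\left(0 \right)} \right)} = 13 \left(-7\right) 0 \left(-4 + 5 \cdot 0\right) = - 91 \cdot 0 \left(-4 + 0\right) = - 91 \cdot 0 \left(-4\right) = \left(-91\right) 0 = 0$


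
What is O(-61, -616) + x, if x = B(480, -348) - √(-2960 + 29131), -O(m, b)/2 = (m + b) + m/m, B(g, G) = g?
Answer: 1832 - √26171 ≈ 1670.2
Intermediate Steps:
O(m, b) = -2 - 2*b - 2*m (O(m, b) = -2*((m + b) + m/m) = -2*((b + m) + 1) = -2*(1 + b + m) = -2 - 2*b - 2*m)
x = 480 - √26171 (x = 480 - √(-2960 + 29131) = 480 - √26171 ≈ 318.23)
O(-61, -616) + x = (-2 - 2*(-616) - 2*(-61)) + (480 - √26171) = (-2 + 1232 + 122) + (480 - √26171) = 1352 + (480 - √26171) = 1832 - √26171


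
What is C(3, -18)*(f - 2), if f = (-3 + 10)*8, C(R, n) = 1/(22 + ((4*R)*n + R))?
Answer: -54/191 ≈ -0.28272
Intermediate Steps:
C(R, n) = 1/(22 + R + 4*R*n) (C(R, n) = 1/(22 + (4*R*n + R)) = 1/(22 + (R + 4*R*n)) = 1/(22 + R + 4*R*n))
f = 56 (f = 7*8 = 56)
C(3, -18)*(f - 2) = (56 - 2)/(22 + 3 + 4*3*(-18)) = 54/(22 + 3 - 216) = 54/(-191) = -1/191*54 = -54/191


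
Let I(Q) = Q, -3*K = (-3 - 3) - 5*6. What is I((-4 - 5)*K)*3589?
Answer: -387612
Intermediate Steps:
K = 12 (K = -((-3 - 3) - 5*6)/3 = -(-6 - 30)/3 = -⅓*(-36) = 12)
I((-4 - 5)*K)*3589 = ((-4 - 5)*12)*3589 = -9*12*3589 = -108*3589 = -387612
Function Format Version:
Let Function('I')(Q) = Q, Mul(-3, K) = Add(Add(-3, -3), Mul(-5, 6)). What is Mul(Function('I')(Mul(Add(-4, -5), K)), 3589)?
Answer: -387612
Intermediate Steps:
K = 12 (K = Mul(Rational(-1, 3), Add(Add(-3, -3), Mul(-5, 6))) = Mul(Rational(-1, 3), Add(-6, -30)) = Mul(Rational(-1, 3), -36) = 12)
Mul(Function('I')(Mul(Add(-4, -5), K)), 3589) = Mul(Mul(Add(-4, -5), 12), 3589) = Mul(Mul(-9, 12), 3589) = Mul(-108, 3589) = -387612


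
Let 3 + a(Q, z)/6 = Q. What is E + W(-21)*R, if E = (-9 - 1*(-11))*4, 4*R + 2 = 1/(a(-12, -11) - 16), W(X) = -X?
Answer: -1081/424 ≈ -2.5495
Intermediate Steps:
a(Q, z) = -18 + 6*Q
R = -213/424 (R = -½ + 1/(4*((-18 + 6*(-12)) - 16)) = -½ + 1/(4*((-18 - 72) - 16)) = -½ + 1/(4*(-90 - 16)) = -½ + (¼)/(-106) = -½ + (¼)*(-1/106) = -½ - 1/424 = -213/424 ≈ -0.50236)
E = 8 (E = (-9 + 11)*4 = 2*4 = 8)
E + W(-21)*R = 8 - 1*(-21)*(-213/424) = 8 + 21*(-213/424) = 8 - 4473/424 = -1081/424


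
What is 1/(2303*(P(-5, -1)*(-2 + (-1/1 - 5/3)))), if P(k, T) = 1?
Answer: -3/32242 ≈ -9.3046e-5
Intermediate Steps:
1/(2303*(P(-5, -1)*(-2 + (-1/1 - 5/3)))) = 1/(2303*(1*(-2 + (-1/1 - 5/3)))) = 1/(2303*(1*(-2 + (-1*1 - 5*⅓)))) = 1/(2303*(1*(-2 + (-1 - 5/3)))) = 1/(2303*(1*(-2 - 8/3))) = 1/(2303*(1*(-14/3))) = 1/(2303*(-14/3)) = 1/(-32242/3) = -3/32242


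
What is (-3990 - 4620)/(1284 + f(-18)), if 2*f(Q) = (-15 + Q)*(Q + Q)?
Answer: -1435/313 ≈ -4.5847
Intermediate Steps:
f(Q) = Q*(-15 + Q) (f(Q) = ((-15 + Q)*(Q + Q))/2 = ((-15 + Q)*(2*Q))/2 = (2*Q*(-15 + Q))/2 = Q*(-15 + Q))
(-3990 - 4620)/(1284 + f(-18)) = (-3990 - 4620)/(1284 - 18*(-15 - 18)) = -8610/(1284 - 18*(-33)) = -8610/(1284 + 594) = -8610/1878 = -8610*1/1878 = -1435/313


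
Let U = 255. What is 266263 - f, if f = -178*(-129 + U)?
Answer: 288691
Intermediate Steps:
f = -22428 (f = -178*(-129 + 255) = -178*126 = -22428)
266263 - f = 266263 - 1*(-22428) = 266263 + 22428 = 288691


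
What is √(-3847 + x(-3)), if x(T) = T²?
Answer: I*√3838 ≈ 61.952*I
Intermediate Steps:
√(-3847 + x(-3)) = √(-3847 + (-3)²) = √(-3847 + 9) = √(-3838) = I*√3838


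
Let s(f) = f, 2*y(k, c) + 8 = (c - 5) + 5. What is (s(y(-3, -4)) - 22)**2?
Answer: 784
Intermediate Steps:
y(k, c) = -4 + c/2 (y(k, c) = -4 + ((c - 5) + 5)/2 = -4 + ((-5 + c) + 5)/2 = -4 + c/2)
(s(y(-3, -4)) - 22)**2 = ((-4 + (1/2)*(-4)) - 22)**2 = ((-4 - 2) - 22)**2 = (-6 - 22)**2 = (-28)**2 = 784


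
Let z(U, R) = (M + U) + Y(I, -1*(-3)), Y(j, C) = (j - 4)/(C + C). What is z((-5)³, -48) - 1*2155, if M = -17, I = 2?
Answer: -6892/3 ≈ -2297.3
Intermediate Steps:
Y(j, C) = (-4 + j)/(2*C) (Y(j, C) = (-4 + j)/((2*C)) = (-4 + j)*(1/(2*C)) = (-4 + j)/(2*C))
z(U, R) = -52/3 + U (z(U, R) = (-17 + U) + (-4 + 2)/(2*((-1*(-3)))) = (-17 + U) + (½)*(-2)/3 = (-17 + U) + (½)*(⅓)*(-2) = (-17 + U) - ⅓ = -52/3 + U)
z((-5)³, -48) - 1*2155 = (-52/3 + (-5)³) - 1*2155 = (-52/3 - 125) - 2155 = -427/3 - 2155 = -6892/3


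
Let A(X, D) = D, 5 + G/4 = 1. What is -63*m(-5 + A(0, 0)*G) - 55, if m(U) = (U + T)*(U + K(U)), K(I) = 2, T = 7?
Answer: 323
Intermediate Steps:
G = -16 (G = -20 + 4*1 = -20 + 4 = -16)
m(U) = (2 + U)*(7 + U) (m(U) = (U + 7)*(U + 2) = (7 + U)*(2 + U) = (2 + U)*(7 + U))
-63*m(-5 + A(0, 0)*G) - 55 = -63*(14 + (-5 + 0*(-16))² + 9*(-5 + 0*(-16))) - 55 = -63*(14 + (-5 + 0)² + 9*(-5 + 0)) - 55 = -63*(14 + (-5)² + 9*(-5)) - 55 = -63*(14 + 25 - 45) - 55 = -63*(-6) - 55 = 378 - 55 = 323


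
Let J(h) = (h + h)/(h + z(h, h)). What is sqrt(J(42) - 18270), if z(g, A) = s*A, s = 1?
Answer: I*sqrt(18269) ≈ 135.16*I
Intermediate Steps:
z(g, A) = A (z(g, A) = 1*A = A)
J(h) = 1 (J(h) = (h + h)/(h + h) = (2*h)/((2*h)) = (2*h)*(1/(2*h)) = 1)
sqrt(J(42) - 18270) = sqrt(1 - 18270) = sqrt(-18269) = I*sqrt(18269)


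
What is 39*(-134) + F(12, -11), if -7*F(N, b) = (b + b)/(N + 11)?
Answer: -841364/161 ≈ -5225.9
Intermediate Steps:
F(N, b) = -2*b/(7*(11 + N)) (F(N, b) = -(b + b)/(7*(N + 11)) = -2*b/(7*(11 + N)))
39*(-134) + F(12, -11) = 39*(-134) - 2*(-11)/(77 + 7*12) = -5226 - 2*(-11)/(77 + 84) = -5226 - 2*(-11)/161 = -5226 - 2*(-11)*1/161 = -5226 + 22/161 = -841364/161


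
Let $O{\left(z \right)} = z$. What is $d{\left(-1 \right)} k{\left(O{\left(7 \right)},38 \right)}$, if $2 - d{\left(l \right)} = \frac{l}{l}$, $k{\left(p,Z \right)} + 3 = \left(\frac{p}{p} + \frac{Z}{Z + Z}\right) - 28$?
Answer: $- \frac{59}{2} \approx -29.5$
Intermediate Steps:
$k{\left(p,Z \right)} = - \frac{59}{2}$ ($k{\left(p,Z \right)} = -3 - \left(28 - \frac{p}{p} - \frac{Z}{Z + Z}\right) = -3 + \left(\left(1 + \frac{Z}{2 Z}\right) - 28\right) = -3 + \left(\left(1 + \frac{1}{2 Z} Z\right) - 28\right) = -3 + \left(\left(1 + \frac{1}{2}\right) - 28\right) = -3 + \left(\frac{3}{2} - 28\right) = -3 - \frac{53}{2} = - \frac{59}{2}$)
$d{\left(l \right)} = 1$ ($d{\left(l \right)} = 2 - \frac{l}{l} = 2 - 1 = 1$)
$d{\left(-1 \right)} k{\left(O{\left(7 \right)},38 \right)} = 1 \left(- \frac{59}{2}\right) = - \frac{59}{2}$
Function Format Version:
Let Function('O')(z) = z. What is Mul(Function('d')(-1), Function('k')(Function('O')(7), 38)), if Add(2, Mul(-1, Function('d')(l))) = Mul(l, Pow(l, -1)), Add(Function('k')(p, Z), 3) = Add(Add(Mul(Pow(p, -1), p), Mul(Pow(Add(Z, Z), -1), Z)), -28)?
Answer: Rational(-59, 2) ≈ -29.500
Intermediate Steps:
Function('k')(p, Z) = Rational(-59, 2) (Function('k')(p, Z) = Add(-3, Add(Add(Mul(Pow(p, -1), p), Mul(Pow(Add(Z, Z), -1), Z)), -28)) = Add(-3, Add(Add(1, Mul(Pow(Mul(2, Z), -1), Z)), -28)) = Add(-3, Add(Add(1, Mul(Mul(Rational(1, 2), Pow(Z, -1)), Z)), -28)) = Add(-3, Add(Add(1, Rational(1, 2)), -28)) = Add(-3, Add(Rational(3, 2), -28)) = Add(-3, Rational(-53, 2)) = Rational(-59, 2))
Function('d')(l) = 1 (Function('d')(l) = Add(2, Mul(-1, Mul(l, Pow(l, -1)))) = Add(2, Mul(-1, 1)) = Add(2, -1) = 1)
Mul(Function('d')(-1), Function('k')(Function('O')(7), 38)) = Mul(1, Rational(-59, 2)) = Rational(-59, 2)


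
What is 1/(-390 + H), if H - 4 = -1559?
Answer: -1/1945 ≈ -0.00051414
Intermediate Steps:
H = -1555 (H = 4 - 1559 = -1555)
1/(-390 + H) = 1/(-390 - 1555) = 1/(-1945) = -1/1945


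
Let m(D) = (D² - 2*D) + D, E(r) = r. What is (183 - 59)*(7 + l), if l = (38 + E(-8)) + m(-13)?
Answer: 27156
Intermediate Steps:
m(D) = D² - D
l = 212 (l = (38 - 8) - 13*(-1 - 13) = 30 - 13*(-14) = 30 + 182 = 212)
(183 - 59)*(7 + l) = (183 - 59)*(7 + 212) = 124*219 = 27156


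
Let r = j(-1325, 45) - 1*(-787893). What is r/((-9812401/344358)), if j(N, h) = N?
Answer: -270860983344/9812401 ≈ -27604.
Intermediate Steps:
r = 786568 (r = -1325 - 1*(-787893) = -1325 + 787893 = 786568)
r/((-9812401/344358)) = 786568/((-9812401/344358)) = 786568/((-9812401*1/344358)) = 786568/(-9812401/344358) = 786568*(-344358/9812401) = -270860983344/9812401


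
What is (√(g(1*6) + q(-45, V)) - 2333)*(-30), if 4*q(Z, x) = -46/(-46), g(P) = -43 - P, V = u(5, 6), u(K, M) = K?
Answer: 69990 - 15*I*√195 ≈ 69990.0 - 209.46*I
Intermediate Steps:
V = 5
q(Z, x) = ¼ (q(Z, x) = (-46/(-46))/4 = (-46*(-1/46))/4 = (¼)*1 = ¼)
(√(g(1*6) + q(-45, V)) - 2333)*(-30) = (√((-43 - 6) + ¼) - 2333)*(-30) = (√(-49 + ¼) - 2333)*(-30) = (√(-195/4) - 2333)*(-30) = (I*√195/2 - 2333)*(-30) = (-2333 + I*√195/2)*(-30) = 69990 - 15*I*√195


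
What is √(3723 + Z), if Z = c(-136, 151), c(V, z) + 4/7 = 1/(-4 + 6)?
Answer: √729694/14 ≈ 61.016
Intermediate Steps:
c(V, z) = -1/14 (c(V, z) = -4/7 + 1/(-4 + 6) = -4/7 + 1/2 = -4/7 + ½ = -1/14)
Z = -1/14 ≈ -0.071429
√(3723 + Z) = √(3723 - 1/14) = √(52121/14) = √729694/14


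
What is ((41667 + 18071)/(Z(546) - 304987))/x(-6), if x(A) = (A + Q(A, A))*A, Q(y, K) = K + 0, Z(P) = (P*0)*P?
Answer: -29869/10979532 ≈ -0.0027204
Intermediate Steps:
Z(P) = 0 (Z(P) = 0*P = 0)
Q(y, K) = K
x(A) = 2*A² (x(A) = (A + A)*A = (2*A)*A = 2*A²)
((41667 + 18071)/(Z(546) - 304987))/x(-6) = ((41667 + 18071)/(0 - 304987))/((2*(-6)²)) = (59738/(-304987))/((2*36)) = (59738*(-1/304987))/72 = -59738/304987*1/72 = -29869/10979532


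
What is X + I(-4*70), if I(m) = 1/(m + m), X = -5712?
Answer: -3198721/560 ≈ -5712.0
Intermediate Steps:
I(m) = 1/(2*m)
X + I(-4*70) = -5712 + 1/(2*((-4*70))) = -5712 + (1/2)/(-280) = -5712 + (1/2)*(-1/280) = -5712 - 1/560 = -3198721/560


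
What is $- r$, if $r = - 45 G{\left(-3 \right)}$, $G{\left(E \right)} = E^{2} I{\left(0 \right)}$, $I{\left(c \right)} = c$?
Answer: $0$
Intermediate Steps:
$G{\left(E \right)} = 0$ ($G{\left(E \right)} = E^{2} \cdot 0 = 0$)
$r = 0$ ($r = \left(-45\right) 0 = 0$)
$- r = \left(-1\right) 0 = 0$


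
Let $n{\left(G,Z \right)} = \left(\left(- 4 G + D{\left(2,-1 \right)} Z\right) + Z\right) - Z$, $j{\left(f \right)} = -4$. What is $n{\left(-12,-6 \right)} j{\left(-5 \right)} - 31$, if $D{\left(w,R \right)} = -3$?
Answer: $-295$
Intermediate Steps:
$n{\left(G,Z \right)} = - 4 G - 3 Z$ ($n{\left(G,Z \right)} = \left(\left(- 4 G - 3 Z\right) + Z\right) - Z = \left(- 4 G - 2 Z\right) - Z = - 4 G - 3 Z$)
$n{\left(-12,-6 \right)} j{\left(-5 \right)} - 31 = \left(\left(-4\right) \left(-12\right) - -18\right) \left(-4\right) - 31 = \left(48 + 18\right) \left(-4\right) - 31 = 66 \left(-4\right) - 31 = -264 - 31 = -295$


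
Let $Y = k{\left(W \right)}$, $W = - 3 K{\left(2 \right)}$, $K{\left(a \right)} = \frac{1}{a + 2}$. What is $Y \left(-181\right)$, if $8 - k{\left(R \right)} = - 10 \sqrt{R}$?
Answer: $-1448 - 905 i \sqrt{3} \approx -1448.0 - 1567.5 i$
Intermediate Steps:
$K{\left(a \right)} = \frac{1}{2 + a}$
$W = - \frac{3}{4}$ ($W = - \frac{3}{2 + 2} = - \frac{3}{4} \approx -0.75$)
$k{\left(R \right)} = 8 + 10 \sqrt{R}$ ($k{\left(R \right)} = 8 - - 10 \sqrt{R} = 8 + 10 \sqrt{R}$)
$Y = 8 + 5 i \sqrt{3}$ ($Y = 8 + 10 \sqrt{- \frac{3}{4}} = 8 + 10 \frac{i \sqrt{3}}{2} = 8 + 5 i \sqrt{3} \approx 8.0 + 8.6602 i$)
$Y \left(-181\right) = \left(8 + 5 i \sqrt{3}\right) \left(-181\right) = -1448 - 905 i \sqrt{3}$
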